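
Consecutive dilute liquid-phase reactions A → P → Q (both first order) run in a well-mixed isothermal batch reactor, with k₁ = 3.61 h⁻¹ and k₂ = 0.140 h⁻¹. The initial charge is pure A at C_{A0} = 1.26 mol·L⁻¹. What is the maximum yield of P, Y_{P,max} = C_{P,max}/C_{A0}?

At the optimum, C_{P,max}/C_{A0} = (k₁/k₂)^[k₂/(k₂−k₁)].
= (3.61/0.140)^(0.140/(0.140−3.61)) = (25.79)^(-0.04035) = 0.8771.

0.877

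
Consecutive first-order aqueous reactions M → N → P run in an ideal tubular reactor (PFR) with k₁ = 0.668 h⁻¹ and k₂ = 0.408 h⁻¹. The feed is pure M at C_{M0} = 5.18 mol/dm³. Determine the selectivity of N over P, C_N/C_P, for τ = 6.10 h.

The intermediate concentration in a first-order A→B→C sequence is C_N = k₁C_{M0}(e^(−k₁τ) − e^(−k₂τ))/(k₂−k₁).
e^(−k₁τ) = e^(−0.668×6.10) = e^(−4.075) = 0.01700; e^(−k₂τ) = e^(−2.489) = 0.08301.
C_N = 0.668×5.18/(0.408−0.668) × (0.01700−0.08301) = (-13.31)×(-0.06601) = 0.8786 mol/dm³.
C_M = C_{M0}e^(−k₁τ) = 0.08804 mol/dm³, so C_P = C_{M0}−C_M−C_N = 4.213 mol/dm³; C_N/C_P = 0.209.

0.209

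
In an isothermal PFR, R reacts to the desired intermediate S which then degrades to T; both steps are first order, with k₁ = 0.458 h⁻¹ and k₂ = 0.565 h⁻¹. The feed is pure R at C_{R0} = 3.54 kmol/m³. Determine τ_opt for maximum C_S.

The intermediate peaks when r₁ = r₂, i.e. k₁e^(−k₁τ) = k₂e^(−k₂τ), giving τ_opt = ln(k₂/k₁)/(k₂−k₁).
= ln(0.565/0.458)/(0.565−0.458) = ln(1.234)/0.1070 = 0.2100/0.1070 = 1.96 h.

1.96 h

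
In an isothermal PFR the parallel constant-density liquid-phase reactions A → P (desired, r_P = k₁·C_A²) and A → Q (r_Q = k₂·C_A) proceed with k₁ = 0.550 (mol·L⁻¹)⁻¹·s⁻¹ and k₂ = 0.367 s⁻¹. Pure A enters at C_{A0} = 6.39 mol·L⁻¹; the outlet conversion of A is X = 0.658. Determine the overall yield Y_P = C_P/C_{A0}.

0.563

C_A = C_{A0}(1−X) = 2.185 mol·L⁻¹.
Along a PFR/batch, dC_Q/dC_A = −r_Q/(r_P+r_Q) = −k₂/(k₂+k₁·C_A).
Integrating from C_{A0} to C_A: C_Q = (0.367/0.550)·ln[(0.367+0.550·6.39)/(0.367+0.550·2.19)] = 0.6673·ln(3.881/1.569) = 0.6044 mol·L⁻¹.
Then C_P = (C_{A0}−C_A) − C_Q = 4.205 − 0.6044 = 3.600 mol·L⁻¹.
Y_P = C_P/C_{A0} = 3.600/6.39 = 0.563.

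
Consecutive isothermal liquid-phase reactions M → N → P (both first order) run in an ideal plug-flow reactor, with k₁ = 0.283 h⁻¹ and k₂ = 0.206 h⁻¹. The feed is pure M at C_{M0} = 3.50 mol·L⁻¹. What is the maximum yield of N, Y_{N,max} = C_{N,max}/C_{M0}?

Evaluating C_N at τ_opt = ln(k₂/k₁)/(k₂−k₁) gives C_{N,max}/C_{M0} = (k₁/k₂)^[k₂/(k₂−k₁)].
= (0.283/0.206)^(0.206/(0.206−0.283)) = (1.374)^(-2.675) = 0.4276.

0.428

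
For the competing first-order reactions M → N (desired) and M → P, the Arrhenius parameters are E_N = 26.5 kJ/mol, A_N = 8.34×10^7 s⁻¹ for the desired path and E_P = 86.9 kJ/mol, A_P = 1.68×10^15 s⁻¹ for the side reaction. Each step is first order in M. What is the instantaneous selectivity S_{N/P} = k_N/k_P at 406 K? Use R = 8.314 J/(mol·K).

2.93

Since both paths have the same order in M, the concentration cancels and S_{N/P} = k_N/k_P = (A_N/A_P)·exp[(E_P−E_N)/(RT)].
(E_P−E_N)/(RT) = (86.9−26.5)×10³/(8.314×406) = 60400/3375 = 17.89.
k_N/k_P = (8.34×10^7/1.68×10^15)·exp(17.89) = 4.964×10^-8 × 5.904×10^7 = 2.93.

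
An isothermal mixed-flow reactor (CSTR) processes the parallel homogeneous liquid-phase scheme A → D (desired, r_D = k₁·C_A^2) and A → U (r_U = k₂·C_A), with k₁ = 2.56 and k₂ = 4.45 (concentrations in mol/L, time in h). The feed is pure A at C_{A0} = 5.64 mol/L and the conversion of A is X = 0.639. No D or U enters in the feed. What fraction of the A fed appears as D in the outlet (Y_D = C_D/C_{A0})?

0.345

Exit C_A = C_{A0}(1−X) = 5.64×0.361 = 2.036 mol/L.
In a CSTR the entire volume is at exit conditions, so r_D = 2.56×2.036^2 = 10.61 and r_U = 4.45×2.036 = 9.060.
Fraction of consumed A going to D: r_D/(r_D+r_U) = 0.5394.
C_D = 0.5394·C_{A0}·X = 0.5394×5.64×0.639 = 1.94 mol/L; Y_D = C_D/C_{A0} = 0.345.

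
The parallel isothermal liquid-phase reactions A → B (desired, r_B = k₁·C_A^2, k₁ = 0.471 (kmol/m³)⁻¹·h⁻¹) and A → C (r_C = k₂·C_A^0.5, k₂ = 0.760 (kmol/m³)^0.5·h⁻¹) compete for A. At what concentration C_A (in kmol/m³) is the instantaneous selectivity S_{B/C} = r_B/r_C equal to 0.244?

0.537 kmol/m³

S_{B/C} = (k₁/k₂)·C_A^1.5 ⇒ C_A = (S·k₂/k₁)^(1/1.5).
= (0.244×0.760/0.471)^(0.6667) = (0.3937)^(0.6667) = 0.537 kmol/m³.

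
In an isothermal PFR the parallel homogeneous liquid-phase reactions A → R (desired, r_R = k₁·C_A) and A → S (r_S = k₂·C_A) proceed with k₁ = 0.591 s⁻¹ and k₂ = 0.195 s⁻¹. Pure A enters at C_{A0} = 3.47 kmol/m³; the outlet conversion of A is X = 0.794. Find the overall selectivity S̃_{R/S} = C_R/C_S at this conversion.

3.03

C_A = C_{A0}(1−X) = 0.7148 kmol/m³.
Both paths are first order in A, so the instantaneous fraction to R is constant: dC_R/d(−C_A) = k₁/(k₁+k₂) = 0.7519.
C_R = 0.7519·(C_{A0}−C_A) = 0.7519×2.755 = 2.07 kmol/m³.
C_S = (C_{A0}−C_A)−C_R = 0.6835 kmol/m³; S̃_{R/S} = 2.072/0.6835 = 3.03.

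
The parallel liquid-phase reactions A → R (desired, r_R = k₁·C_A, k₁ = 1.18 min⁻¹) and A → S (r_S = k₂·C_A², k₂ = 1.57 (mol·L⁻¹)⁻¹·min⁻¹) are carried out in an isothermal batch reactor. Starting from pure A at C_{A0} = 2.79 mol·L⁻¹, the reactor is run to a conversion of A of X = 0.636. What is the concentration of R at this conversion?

C_A = C_{A0}(1−X) = 1.016 mol·L⁻¹.
Along a PFR/batch, dC_R/dC_A = −r_R/(r_R+r_S) = −k₁/(k₁+k₂·C_A).
Integrating from C_{A0} to C_A: C_R = (1.18/1.57)·ln[(1.18+1.57·2.79)/(1.18+1.57·1.02)] = 0.7516·ln(5.560/2.774) = 0.5225 mol·L⁻¹.

0.523 mol·L⁻¹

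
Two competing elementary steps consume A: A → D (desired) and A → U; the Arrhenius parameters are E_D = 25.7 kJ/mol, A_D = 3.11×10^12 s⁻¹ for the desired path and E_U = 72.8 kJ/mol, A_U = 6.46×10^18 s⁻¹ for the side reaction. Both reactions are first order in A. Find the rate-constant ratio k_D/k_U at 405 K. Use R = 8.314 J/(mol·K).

0.572

With equal orders, S_{D/U} = k_D/k_U = (A_D/A_U)·exp[(E_U−E_D)/(RT)].
(E_U−E_D)/(RT) = (72.8−25.7)×10³/(8.314×405) = 47100/3367 = 13.99.
k_D/k_U = (3.11×10^12/6.46×10^18)·exp(13.99) = 4.814×10^-7 × 1.188×10^6 = 0.572.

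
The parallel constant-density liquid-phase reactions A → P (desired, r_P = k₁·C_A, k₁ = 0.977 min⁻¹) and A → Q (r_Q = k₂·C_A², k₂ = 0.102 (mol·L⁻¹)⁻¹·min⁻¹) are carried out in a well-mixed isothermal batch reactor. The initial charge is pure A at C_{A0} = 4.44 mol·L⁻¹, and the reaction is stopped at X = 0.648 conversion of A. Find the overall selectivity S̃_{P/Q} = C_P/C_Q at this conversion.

3.25

C_A = C_{A0}(1−X) = 1.563 mol·L⁻¹.
Along a PFR/batch, dC_P/dC_A = −r_P/(r_P+r_Q) = −k₁/(k₁+k₂·C_A).
Integrating from C_{A0} to C_A: C_P = (0.977/0.102)·ln[(0.977+0.102·4.44)/(0.977+0.102·1.56)] = 9.578·ln(1.430/1.136) = 2.200 mol·L⁻¹.
C_Q = (C_{A0}−C_A)−C_P = 0.6768 mol·L⁻¹; S̃_{P/Q} = 2.200/0.6768 = 3.25.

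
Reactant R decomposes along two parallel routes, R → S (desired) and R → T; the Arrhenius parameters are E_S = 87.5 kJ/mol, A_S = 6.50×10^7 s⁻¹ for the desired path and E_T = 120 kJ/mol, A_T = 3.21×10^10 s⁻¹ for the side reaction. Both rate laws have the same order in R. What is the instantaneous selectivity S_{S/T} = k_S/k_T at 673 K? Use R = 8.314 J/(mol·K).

Since both paths have the same order in R, the concentration cancels and S_{S/T} = k_S/k_T = (A_S/A_T)·exp[(E_T−E_S)/(RT)].
(E_T−E_S)/(RT) = (120−87.5)×10³/(8.314×673) = 32500/5595 = 5.808.
k_S/k_T = (6.50×10^7/3.21×10^10)·exp(5.808) = 0.002025 × 333.1 = 0.674.

0.674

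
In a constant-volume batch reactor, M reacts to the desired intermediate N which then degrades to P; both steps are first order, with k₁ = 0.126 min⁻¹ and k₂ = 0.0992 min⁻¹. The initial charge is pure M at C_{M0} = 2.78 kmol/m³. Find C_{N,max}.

At the optimum, C_{N,max}/C_{M0} = (k₁/k₂)^[k₂/(k₂−k₁)].
= (0.126/0.0992)^(0.0992/(0.0992−0.126)) = (1.270)^(-3.701) = 0.4126.
C_{N,max} = 0.4126×2.78 = 1.15 kmol/m³.

1.15 kmol/m³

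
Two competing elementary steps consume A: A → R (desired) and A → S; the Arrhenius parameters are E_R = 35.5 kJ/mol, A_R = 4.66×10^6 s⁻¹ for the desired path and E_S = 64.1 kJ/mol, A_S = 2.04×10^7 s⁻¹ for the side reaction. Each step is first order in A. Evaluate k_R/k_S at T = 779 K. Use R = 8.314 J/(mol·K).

k_R/k_S = (A_R/A_S)·exp[−(E_R−E_S)/(RT)] = (A_R/A_S)·exp[(E_S−E_R)/(RT)].
(E_S−E_R)/(RT) = (64.1−35.5)×10³/(8.314×779) = 28600/6477 = 4.416.
k_R/k_S = (4.66×10^6/2.04×10^7)·exp(4.416) = 0.2284 × 82.76 = 18.9.

18.9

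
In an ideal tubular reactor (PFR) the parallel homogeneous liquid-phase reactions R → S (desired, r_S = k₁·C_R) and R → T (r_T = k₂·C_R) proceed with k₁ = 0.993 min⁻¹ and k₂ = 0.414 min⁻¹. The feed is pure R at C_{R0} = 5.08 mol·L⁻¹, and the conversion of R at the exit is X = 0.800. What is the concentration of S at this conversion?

C_R = C_{R0}(1−X) = 1.016 mol·L⁻¹.
Both paths are first order in R, so the instantaneous fraction to S is constant: dC_S/d(−C_R) = k₁/(k₁+k₂) = 0.7058.
C_S = 0.7058·(C_{R0}−C_R) = 0.7058×4.064 = 2.87 mol·L⁻¹.

2.87 mol·L⁻¹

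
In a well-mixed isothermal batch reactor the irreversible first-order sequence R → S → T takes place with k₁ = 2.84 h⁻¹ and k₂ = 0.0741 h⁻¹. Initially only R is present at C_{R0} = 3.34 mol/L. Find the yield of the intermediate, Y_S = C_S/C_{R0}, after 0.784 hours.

For first-order series with pure R initially, C_S(t) = k₁C_{R0}/(k₂−k₁)·(e^(−k₁t) − e^(−k₂t)).
e^(−k₁t) = e^(−2.84×0.784) = e^(−2.227) = 0.1079; e^(−k₂t) = e^(−0.05809) = 0.9436.
C_S = 2.84×3.34/(0.0741−2.84) × (0.1079−0.9436) = (-3.429)×(-0.8357) = 2.866 mol/L.
Y_S = C_S/C_{R0} = 2.866/3.34 = 0.858.

0.858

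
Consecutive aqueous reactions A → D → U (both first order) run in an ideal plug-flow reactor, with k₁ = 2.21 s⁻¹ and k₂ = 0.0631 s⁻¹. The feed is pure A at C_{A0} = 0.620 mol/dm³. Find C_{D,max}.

0.558 mol/dm³

At the optimum, C_{D,max}/C_{A0} = (k₁/k₂)^[k₂/(k₂−k₁)].
= (2.21/0.0631)^(0.0631/(0.0631−2.21)) = (35.02)^(-0.02939) = 0.9008.
C_{D,max} = 0.9008×0.620 = 0.558 mol/dm³.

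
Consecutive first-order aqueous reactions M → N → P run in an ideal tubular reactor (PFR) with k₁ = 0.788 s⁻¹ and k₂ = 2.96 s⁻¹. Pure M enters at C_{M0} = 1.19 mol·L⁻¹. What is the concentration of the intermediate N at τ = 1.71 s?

For first-order series with pure M initially, C_N(τ) = k₁C_{M0}/(k₂−k₁)·(e^(−k₁τ) − e^(−k₂τ)).
e^(−k₁τ) = e^(−0.788×1.71) = e^(−1.347) = 0.2599; e^(−k₂τ) = e^(−5.062) = 0.006335.
C_N = 0.788×1.19/(2.96−0.788) × (0.2599−0.006335) = 0.4317×0.2536 = 0.1095 mol·L⁻¹.

0.109 mol·L⁻¹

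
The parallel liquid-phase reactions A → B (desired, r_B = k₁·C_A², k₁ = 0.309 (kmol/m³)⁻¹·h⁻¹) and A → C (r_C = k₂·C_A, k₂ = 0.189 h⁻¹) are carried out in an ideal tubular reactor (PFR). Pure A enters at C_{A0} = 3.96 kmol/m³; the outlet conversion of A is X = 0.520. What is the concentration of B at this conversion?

C_A = C_{A0}(1−X) = 1.901 kmol/m³.
Along a PFR/batch, dC_C/dC_A = −r_C/(r_B+r_C) = −k₂/(k₂+k₁·C_A).
Integrating from C_{A0} to C_A: C_C = (0.189/0.309)·ln[(0.189+0.309·3.96)/(0.189+0.309·1.90)] = 0.6117·ln(1.413/0.7763) = 0.3661 kmol/m³.
Then C_B = (C_{A0}−C_A) − C_C = 2.059 − 0.3661 = 1.693 kmol/m³.

1.69 kmol/m³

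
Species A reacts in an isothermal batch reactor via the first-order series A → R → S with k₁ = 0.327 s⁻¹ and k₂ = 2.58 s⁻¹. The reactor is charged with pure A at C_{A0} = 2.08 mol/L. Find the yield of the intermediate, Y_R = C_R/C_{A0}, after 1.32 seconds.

0.0894

Solving the coupled first-order balances gives C_R(t) = [k₁/(k₂−k₁)]·C_{A0}·(e^(−k₁t) − e^(−k₂t)).
e^(−k₁t) = e^(−0.327×1.32) = e^(−0.4316) = 0.6494; e^(−k₂t) = e^(−3.406) = 0.03319.
C_R = 0.327×2.08/(2.58−0.327) × (0.6494−0.03319) = 0.3019×0.6163 = 0.1860 mol/L.
Y_R = C_R/C_{A0} = 0.1860/2.08 = 0.0894.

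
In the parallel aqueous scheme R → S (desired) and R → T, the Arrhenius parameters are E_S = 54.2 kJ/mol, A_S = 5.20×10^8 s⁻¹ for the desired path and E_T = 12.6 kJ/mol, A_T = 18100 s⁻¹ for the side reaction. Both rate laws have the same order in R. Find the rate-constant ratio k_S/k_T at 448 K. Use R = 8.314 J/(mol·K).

0.405

With equal orders, S_{S/T} = k_S/k_T = (A_S/A_T)·exp[(E_T−E_S)/(RT)].
(E_T−E_S)/(RT) = (12.6−54.2)×10³/(8.314×448) = -41600/3725 = -11.17.
k_S/k_T = (5.20×10^8/18100)·exp(-11.17) = 28729 × 1.411×10^-5 = 0.405.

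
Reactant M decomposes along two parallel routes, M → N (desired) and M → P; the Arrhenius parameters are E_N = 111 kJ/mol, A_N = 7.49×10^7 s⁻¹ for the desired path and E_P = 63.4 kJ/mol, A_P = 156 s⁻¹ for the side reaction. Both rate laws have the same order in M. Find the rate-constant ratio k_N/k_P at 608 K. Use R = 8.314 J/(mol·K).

39.1

With equal orders, S_{N/P} = k_N/k_P = (A_N/A_P)·exp[(E_P−E_N)/(RT)].
(E_P−E_N)/(RT) = (63.4−111)×10³/(8.314×608) = -47600/5055 = -9.417.
k_N/k_P = (7.49×10^7/156)·exp(-9.417) = 4.801×10^5 × 8.136×10^-5 = 39.1.
Since E_N > E_P, raising the temperature improves selectivity toward N.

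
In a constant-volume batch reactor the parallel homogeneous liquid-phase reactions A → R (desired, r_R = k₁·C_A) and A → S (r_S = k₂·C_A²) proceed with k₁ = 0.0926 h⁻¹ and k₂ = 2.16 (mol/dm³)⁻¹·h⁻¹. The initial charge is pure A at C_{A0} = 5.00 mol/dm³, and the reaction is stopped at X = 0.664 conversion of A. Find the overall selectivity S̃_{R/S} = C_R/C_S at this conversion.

0.0141

C_A = C_{A0}(1−X) = 1.680 mol/dm³.
Along a PFR/batch, dC_R/dC_A = −r_R/(r_R+r_S) = −k₁/(k₁+k₂·C_A).
Integrating from C_{A0} to C_A: C_R = (0.0926/2.16)·ln[(0.0926+2.16·5.00)/(0.0926+2.16·1.68)] = 0.04287·ln(10.89/3.721) = 0.04604 mol/dm³.
C_S = (C_{A0}−C_A)−C_R = 3.274 mol/dm³; S̃_{R/S} = 0.04604/3.274 = 0.0141.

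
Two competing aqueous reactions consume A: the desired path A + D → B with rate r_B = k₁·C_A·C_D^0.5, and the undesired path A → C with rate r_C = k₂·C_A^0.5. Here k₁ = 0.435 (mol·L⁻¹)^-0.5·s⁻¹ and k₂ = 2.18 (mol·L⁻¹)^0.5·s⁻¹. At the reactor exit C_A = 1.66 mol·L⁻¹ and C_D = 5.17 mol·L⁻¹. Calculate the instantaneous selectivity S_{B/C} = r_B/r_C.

S_{B/C} = r_B/r_C = (k₁·C_A·C_D^0.5)/(k₂·C_A^0.5) = (k₁/k₂)·C_A^0.5·C_D^0.5.
= (0.435×1.660×5.170^0.5) / (2.18×1.660^0.5) = 1.642/2.809 = 0.585.
Since the desired path is higher order in A, keeping C_A high (PFR or concentrated feed) favours B.

0.585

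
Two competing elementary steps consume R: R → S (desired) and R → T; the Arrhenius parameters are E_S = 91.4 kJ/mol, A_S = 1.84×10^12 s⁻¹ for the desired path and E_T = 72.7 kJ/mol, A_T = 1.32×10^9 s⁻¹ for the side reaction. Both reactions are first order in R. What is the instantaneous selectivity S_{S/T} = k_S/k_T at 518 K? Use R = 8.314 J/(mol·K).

18.1

k_S/k_T = (A_S/A_T)·exp[−(E_S−E_T)/(RT)] = (A_S/A_T)·exp[(E_T−E_S)/(RT)].
(E_T−E_S)/(RT) = (72.7−91.4)×10³/(8.314×518) = -18700/4307 = -4.342.
k_S/k_T = (1.84×10^12/1.32×10^9)·exp(-4.342) = 1394 × 0.01301 = 18.1.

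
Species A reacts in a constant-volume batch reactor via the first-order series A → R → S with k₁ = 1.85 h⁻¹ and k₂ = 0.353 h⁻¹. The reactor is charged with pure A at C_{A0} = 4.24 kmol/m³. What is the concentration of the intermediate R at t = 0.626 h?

2.56 kmol/m³

The intermediate concentration in a first-order A→B→C sequence is C_R = k₁C_{A0}(e^(−k₁t) − e^(−k₂t))/(k₂−k₁).
e^(−k₁t) = e^(−1.85×0.626) = e^(−1.158) = 0.3141; e^(−k₂t) = e^(−0.2210) = 0.8017.
C_R = 1.85×4.24/(0.353−1.85) × (0.3141−0.8017) = (-5.240)×(-0.4877) = 2.555 kmol/m³.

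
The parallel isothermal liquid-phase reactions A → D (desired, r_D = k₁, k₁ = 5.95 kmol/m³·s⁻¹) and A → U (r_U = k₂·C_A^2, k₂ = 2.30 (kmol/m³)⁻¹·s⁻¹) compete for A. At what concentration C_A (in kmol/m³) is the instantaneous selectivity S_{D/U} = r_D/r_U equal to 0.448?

S_{D/U} = (k₁/k₂)·C_A^-2 ⇒ C_A = (S·k₂/k₁)^(-0.5).
= (0.448×2.30/5.95)^(-0.5) = (0.1732)^(-0.5) = 2.40 kmol/m³.

2.40 kmol/m³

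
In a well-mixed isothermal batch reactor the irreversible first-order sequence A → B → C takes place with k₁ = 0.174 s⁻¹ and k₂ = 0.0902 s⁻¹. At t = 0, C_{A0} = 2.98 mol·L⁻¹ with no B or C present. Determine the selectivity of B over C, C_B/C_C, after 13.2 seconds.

For first-order series with pure A initially, C_B(t) = k₁C_{A0}/(k₂−k₁)·(e^(−k₁t) − e^(−k₂t)).
e^(−k₁t) = e^(−0.174×13.2) = e^(−2.297) = 0.1006; e^(−k₂t) = e^(−1.191) = 0.3040.
C_B = 0.174×2.98/(0.0902−0.174) × (0.1006−0.3040) = (-6.188)×(-0.2034) = 1.259 mol·L⁻¹.
C_A = C_{A0}e^(−k₁t) = 0.2997 mol·L⁻¹, so C_C = C_{A0}−C_A−C_B = 1.421 mol·L⁻¹; C_B/C_C = 0.886.

0.886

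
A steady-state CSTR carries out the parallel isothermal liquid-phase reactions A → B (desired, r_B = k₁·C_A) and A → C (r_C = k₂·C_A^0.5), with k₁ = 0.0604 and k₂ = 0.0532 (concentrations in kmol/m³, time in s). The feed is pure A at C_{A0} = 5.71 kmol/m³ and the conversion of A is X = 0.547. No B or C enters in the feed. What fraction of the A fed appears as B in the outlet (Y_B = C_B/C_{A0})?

0.353

Exit C_A = C_{A0}(1−X) = 5.71×0.453 = 2.587 kmol/m³.
In a CSTR the entire volume is at exit conditions, so r_B = 0.0604×2.587 = 0.1562 and r_C = 0.0532×2.587^0.5 = 0.08556.
Fraction of consumed A going to B: r_B/(r_B+r_C) = 0.6461.
C_B = 0.6461·C_{A0}·X = 0.6461×5.71×0.547 = 2.02 kmol/m³; Y_B = C_B/C_{A0} = 0.353.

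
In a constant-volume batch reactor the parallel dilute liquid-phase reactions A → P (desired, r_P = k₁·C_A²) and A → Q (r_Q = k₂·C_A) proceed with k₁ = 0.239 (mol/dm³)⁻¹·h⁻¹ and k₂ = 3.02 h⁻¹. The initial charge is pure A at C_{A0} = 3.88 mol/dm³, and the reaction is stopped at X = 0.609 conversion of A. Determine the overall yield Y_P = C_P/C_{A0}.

C_A = C_{A0}(1−X) = 1.517 mol/dm³.
Along a PFR/batch, dC_Q/dC_A = −r_Q/(r_P+r_Q) = −k₂/(k₂+k₁·C_A).
Integrating from C_{A0} to C_A: C_Q = (3.02/0.239)·ln[(3.02+0.239·3.88)/(3.02+0.239·1.52)] = 12.64·ln(3.947/3.383) = 1.951 mol/dm³.
Then C_P = (C_{A0}−C_A) − C_Q = 2.363 − 1.951 = 0.4120 mol/dm³.
Y_P = C_P/C_{A0} = 0.4120/3.88 = 0.106.

0.106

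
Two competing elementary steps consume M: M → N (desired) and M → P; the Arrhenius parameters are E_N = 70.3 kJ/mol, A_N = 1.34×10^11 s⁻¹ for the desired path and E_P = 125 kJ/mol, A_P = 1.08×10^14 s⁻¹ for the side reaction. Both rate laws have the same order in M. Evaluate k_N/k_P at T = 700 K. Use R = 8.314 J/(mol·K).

k_N/k_P = (A_N/A_P)·exp[−(E_N−E_P)/(RT)] = (A_N/A_P)·exp[(E_P−E_N)/(RT)].
(E_P−E_N)/(RT) = (125−70.3)×10³/(8.314×700) = 54700/5820 = 9.399.
k_N/k_P = (1.34×10^11/1.08×10^14)·exp(9.399) = 0.001241 × 12076 = 15.0.
Since E_N < E_P, lowering the temperature improves selectivity toward N.

15.0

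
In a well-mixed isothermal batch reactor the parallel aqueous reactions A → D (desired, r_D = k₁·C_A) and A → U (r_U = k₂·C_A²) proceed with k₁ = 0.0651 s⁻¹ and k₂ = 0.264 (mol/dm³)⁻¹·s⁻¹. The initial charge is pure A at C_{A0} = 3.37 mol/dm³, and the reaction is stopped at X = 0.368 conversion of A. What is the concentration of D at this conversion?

0.104 mol/dm³

C_A = C_{A0}(1−X) = 2.130 mol/dm³.
Along a PFR/batch, dC_D/dC_A = −r_D/(r_D+r_U) = −k₁/(k₁+k₂·C_A).
Integrating from C_{A0} to C_A: C_D = (0.0651/0.264)·ln[(0.0651+0.264·3.37)/(0.0651+0.264·2.13)] = 0.2466·ln(0.9548/0.6274) = 0.1036 mol/dm³.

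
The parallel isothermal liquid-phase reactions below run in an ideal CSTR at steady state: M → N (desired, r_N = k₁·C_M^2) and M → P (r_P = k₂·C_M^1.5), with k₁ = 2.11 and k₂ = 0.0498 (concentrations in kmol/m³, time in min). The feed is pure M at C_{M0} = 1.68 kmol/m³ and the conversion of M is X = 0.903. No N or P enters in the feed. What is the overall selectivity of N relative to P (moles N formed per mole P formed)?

Exit C_M = C_{M0}(1−X) = 1.68×0.0970 = 0.1630 kmol/m³.
Rates in a CSTR are evaluated at the outlet concentration: r_N = 2.11×0.1630^2 = 0.05603, r_P = 0.0498×0.1630^1.5 = 0.003276.
Overall selectivity = C_N/C_P = r_Nτ/(r_Pτ) = r_N/r_P = 17.1.

17.1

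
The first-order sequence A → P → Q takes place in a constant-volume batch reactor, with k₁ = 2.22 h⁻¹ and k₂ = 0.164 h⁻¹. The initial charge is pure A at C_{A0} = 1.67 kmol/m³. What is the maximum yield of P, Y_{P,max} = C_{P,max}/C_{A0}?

For a first-order series the maximum intermediate yield is C_{P,max}/C_{A0} = (k₁/k₂)^[k₂/(k₂−k₁)].
= (2.22/0.164)^(0.164/(0.164−2.22)) = (13.54)^(-0.07977) = 0.8124.

0.812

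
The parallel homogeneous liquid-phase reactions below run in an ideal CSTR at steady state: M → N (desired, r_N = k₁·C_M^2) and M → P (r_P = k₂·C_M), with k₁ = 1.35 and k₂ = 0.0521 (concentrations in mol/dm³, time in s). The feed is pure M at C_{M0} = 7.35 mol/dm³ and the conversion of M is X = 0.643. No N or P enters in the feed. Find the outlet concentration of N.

Exit C_M = C_{M0}(1−X) = 7.35×0.357 = 2.624 mol/dm³.
Rates in a CSTR are evaluated at the outlet concentration: r_N = 1.35×2.624^2 = 9.295, r_P = 0.0521×2.624 = 0.1367.
Fraction of consumed M going to N: r_N/(r_N+r_P) = 0.9855.
C_N = 0.9855·C_{M0}·X = 0.9855×7.35×0.643 = 4.66 mol/dm³.

4.66 mol/dm³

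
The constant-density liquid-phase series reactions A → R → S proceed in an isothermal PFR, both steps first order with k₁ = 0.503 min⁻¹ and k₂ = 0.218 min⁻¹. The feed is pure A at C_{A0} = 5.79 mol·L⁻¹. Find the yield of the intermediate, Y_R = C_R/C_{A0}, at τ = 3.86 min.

For first-order series with pure A initially, C_R(τ) = k₁C_{A0}/(k₂−k₁)·(e^(−k₁τ) − e^(−k₂τ)).
e^(−k₁τ) = e^(−0.503×3.86) = e^(−1.942) = 0.1435; e^(−k₂τ) = e^(−0.8415) = 0.4311.
C_R = 0.503×5.79/(0.218−0.503) × (0.1435−0.4311) = (-10.22)×(-0.2876) = 2.939 mol·L⁻¹.
Y_R = C_R/C_{A0} = 2.939/5.79 = 0.508.

0.508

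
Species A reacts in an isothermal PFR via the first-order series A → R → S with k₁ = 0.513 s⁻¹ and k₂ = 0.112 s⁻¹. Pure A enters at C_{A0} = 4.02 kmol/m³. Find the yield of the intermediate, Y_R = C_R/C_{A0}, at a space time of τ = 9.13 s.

The intermediate concentration in a first-order A→B→C sequence is C_R = k₁C_{A0}(e^(−k₁τ) − e^(−k₂τ))/(k₂−k₁).
e^(−k₁τ) = e^(−0.513×9.13) = e^(−4.684) = 0.009245; e^(−k₂τ) = e^(−1.023) = 0.3597.
C_R = 0.513×4.02/(0.112−0.513) × (0.009245−0.3597) = (-5.143)×(-0.3504) = 1.802 kmol/m³.
Y_R = C_R/C_{A0} = 1.802/4.02 = 0.448.

0.448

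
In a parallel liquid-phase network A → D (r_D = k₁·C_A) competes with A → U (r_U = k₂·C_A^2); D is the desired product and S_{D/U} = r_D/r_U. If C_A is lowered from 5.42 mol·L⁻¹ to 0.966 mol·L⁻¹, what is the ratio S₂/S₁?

5.61

S_{D/U} = (k₁/k₂)·C_A⁻¹, so S₂/S₁ = (C_{A,2}/C_{A,1})⁻¹.
= 5.42/0.966 = 5.61.
Selectivity toward D rises as C_A falls — low-concentration operation is favoured.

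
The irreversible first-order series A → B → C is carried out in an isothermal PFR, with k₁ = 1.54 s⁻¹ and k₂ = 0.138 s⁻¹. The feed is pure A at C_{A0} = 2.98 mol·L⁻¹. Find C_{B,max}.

Evaluating C_B at τ_opt = ln(k₂/k₁)/(k₂−k₁) gives C_{B,max}/C_{A0} = (k₁/k₂)^[k₂/(k₂−k₁)].
= (1.54/0.138)^(0.138/(0.138−1.54)) = (11.16)^(-0.09843) = 0.7886.
C_{B,max} = 0.7886×2.98 = 2.35 mol·L⁻¹.

2.35 mol·L⁻¹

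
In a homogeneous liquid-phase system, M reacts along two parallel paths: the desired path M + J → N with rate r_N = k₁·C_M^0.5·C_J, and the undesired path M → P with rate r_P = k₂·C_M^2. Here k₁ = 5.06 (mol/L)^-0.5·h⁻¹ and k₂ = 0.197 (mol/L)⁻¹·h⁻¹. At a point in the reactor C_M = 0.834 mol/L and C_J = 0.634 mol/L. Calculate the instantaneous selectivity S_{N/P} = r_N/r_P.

21.4

S_{N/P} = r_N/r_P = (k₁·C_M^0.5·C_J)/(k₂·C_M^2) = (k₁/k₂)·C_M^-1.5·C_J.
= (5.06×0.8340^0.5×0.6340) / (0.197×0.8340^2) = 2.930/0.1370 = 21.4.
The undesired path is higher order in M, so low C_M (CSTR or dilute feed) favours N.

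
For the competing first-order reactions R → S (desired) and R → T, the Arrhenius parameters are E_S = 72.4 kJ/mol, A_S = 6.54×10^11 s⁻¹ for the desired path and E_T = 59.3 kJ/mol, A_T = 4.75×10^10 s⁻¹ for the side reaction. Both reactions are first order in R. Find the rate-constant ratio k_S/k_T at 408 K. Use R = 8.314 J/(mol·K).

0.290

With equal orders, S_{S/T} = k_S/k_T = (A_S/A_T)·exp[(E_T−E_S)/(RT)].
(E_T−E_S)/(RT) = (59.3−72.4)×10³/(8.314×408) = -13100/3392 = -3.862.
k_S/k_T = (6.54×10^11/4.75×10^10)·exp(-3.862) = 13.77 × 0.02103 = 0.290.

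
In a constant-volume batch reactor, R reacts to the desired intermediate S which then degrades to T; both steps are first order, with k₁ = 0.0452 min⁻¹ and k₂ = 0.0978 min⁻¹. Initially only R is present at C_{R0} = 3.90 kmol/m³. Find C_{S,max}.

Evaluating C_S at t_opt = ln(k₂/k₁)/(k₂−k₁) gives C_{S,max}/C_{R0} = (k₁/k₂)^[k₂/(k₂−k₁)].
= (0.0452/0.0978)^(0.0978/(0.0978−0.0452)) = (0.4622)^(1.859) = 0.2381.
C_{S,max} = 0.2381×3.90 = 0.929 kmol/m³.

0.929 kmol/m³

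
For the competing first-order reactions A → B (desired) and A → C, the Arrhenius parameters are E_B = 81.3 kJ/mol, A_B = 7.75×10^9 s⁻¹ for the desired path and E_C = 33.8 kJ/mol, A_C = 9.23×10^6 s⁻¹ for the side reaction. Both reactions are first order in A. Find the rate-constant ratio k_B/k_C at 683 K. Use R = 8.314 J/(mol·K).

0.196

With equal orders, S_{B/C} = k_B/k_C = (A_B/A_C)·exp[(E_C−E_B)/(RT)].
(E_C−E_B)/(RT) = (33.8−81.3)×10³/(8.314×683) = -47500/5678 = -8.365.
k_B/k_C = (7.75×10^9/9.23×10^6)·exp(-8.365) = 839.7 × 2.329×10^-4 = 0.196.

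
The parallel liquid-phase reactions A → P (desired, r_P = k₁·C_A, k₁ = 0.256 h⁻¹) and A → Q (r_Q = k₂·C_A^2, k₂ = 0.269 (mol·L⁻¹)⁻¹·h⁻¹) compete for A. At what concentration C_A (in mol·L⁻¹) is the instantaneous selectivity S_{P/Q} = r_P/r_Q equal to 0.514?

S_{P/Q} = (k₁/k₂)·C_A⁻¹ ⇒ C_A = (S·k₂/k₁)^(-1).
= (0.514×0.269/0.256)^(-1) = (0.5401)^(-1) = 1.85 mol·L⁻¹.

1.85 mol·L⁻¹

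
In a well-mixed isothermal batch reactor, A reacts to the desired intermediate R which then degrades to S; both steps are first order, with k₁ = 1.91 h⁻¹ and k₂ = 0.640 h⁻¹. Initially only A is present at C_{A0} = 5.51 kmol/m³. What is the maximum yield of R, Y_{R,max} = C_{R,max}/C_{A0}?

At the optimum, C_{R,max}/C_{A0} = (k₁/k₂)^[k₂/(k₂−k₁)].
= (1.91/0.640)^(0.640/(0.640−1.91)) = (2.984)^(-0.5039) = 0.5764.

0.576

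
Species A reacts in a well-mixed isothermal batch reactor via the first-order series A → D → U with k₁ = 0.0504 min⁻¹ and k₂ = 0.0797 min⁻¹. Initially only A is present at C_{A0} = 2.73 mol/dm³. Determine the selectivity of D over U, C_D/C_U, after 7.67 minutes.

2.75

Solving the coupled first-order balances gives C_D(t) = [k₁/(k₂−k₁)]·C_{A0}·(e^(−k₁t) − e^(−k₂t)).
e^(−k₁t) = e^(−0.0504×7.67) = e^(−0.3866) = 0.6794; e^(−k₂t) = e^(−0.6113) = 0.5426.
C_D = 0.0504×2.73/(0.0797−0.0504) × (0.6794−0.5426) = 4.696×0.1367 = 0.6421 mol/dm³.
C_A = C_{A0}e^(−k₁t) = 1.855 mol/dm³, so C_U = C_{A0}−C_A−C_D = 0.2332 mol/dm³; C_D/C_U = 2.75.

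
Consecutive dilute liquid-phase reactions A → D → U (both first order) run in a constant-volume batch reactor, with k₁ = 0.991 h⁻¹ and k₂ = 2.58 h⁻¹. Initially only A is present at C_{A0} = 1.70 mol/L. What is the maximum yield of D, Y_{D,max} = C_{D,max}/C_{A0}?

At the optimum, C_{D,max}/C_{A0} = (k₁/k₂)^[k₂/(k₂−k₁)].
= (0.991/2.58)^(2.58/(2.58−0.991)) = (0.3841)^(1.624) = 0.2115.

0.211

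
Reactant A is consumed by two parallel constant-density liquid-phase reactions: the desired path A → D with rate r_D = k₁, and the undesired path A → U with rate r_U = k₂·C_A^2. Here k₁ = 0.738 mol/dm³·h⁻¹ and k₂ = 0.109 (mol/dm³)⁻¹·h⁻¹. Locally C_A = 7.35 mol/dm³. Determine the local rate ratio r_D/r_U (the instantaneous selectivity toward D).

0.125

S_{D/U} = r_D/r_U = (k₁)/(k₂·C_A^2) = (k₁/k₂)·C_A^-2.
= (0.738) / (0.109×7.350^2) = 0.7380/5.888 = 0.125.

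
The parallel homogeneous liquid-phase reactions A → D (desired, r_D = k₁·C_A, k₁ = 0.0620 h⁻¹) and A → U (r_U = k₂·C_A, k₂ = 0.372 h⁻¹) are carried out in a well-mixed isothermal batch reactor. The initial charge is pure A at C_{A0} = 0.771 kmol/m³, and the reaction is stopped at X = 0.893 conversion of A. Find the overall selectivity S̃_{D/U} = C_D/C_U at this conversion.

0.167

C_A = C_{A0}(1−X) = 0.08250 kmol/m³.
Both paths are first order in A, so the instantaneous fraction to D is constant: dC_D/d(−C_A) = k₁/(k₁+k₂) = 0.1429.
C_D = 0.1429·(C_{A0}−C_A) = 0.1429×0.6885 = 0.0984 kmol/m³.
C_U = (C_{A0}−C_A)−C_D = 0.5901 kmol/m³; S̃_{D/U} = 0.09836/0.5901 = 0.167.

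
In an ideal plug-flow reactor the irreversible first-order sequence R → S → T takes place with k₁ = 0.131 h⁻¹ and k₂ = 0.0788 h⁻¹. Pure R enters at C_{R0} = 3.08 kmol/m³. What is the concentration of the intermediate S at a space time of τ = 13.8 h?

1.34 kmol/m³

Solving the coupled first-order balances gives C_S(τ) = [k₁/(k₂−k₁)]·C_{R0}·(e^(−k₁τ) − e^(−k₂τ)).
e^(−k₁τ) = e^(−0.131×13.8) = e^(−1.808) = 0.1640; e^(−k₂τ) = e^(−1.087) = 0.3371.
C_S = 0.131×3.08/(0.0788−0.131) × (0.1640−0.3371) = (-7.730)×(-0.1731) = 1.338 kmol/m³.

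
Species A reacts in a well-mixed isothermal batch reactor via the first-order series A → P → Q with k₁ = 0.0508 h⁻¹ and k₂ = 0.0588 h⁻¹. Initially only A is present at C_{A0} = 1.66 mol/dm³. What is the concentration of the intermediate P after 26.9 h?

The intermediate concentration in a first-order A→B→C sequence is C_P = k₁C_{A0}(e^(−k₁t) − e^(−k₂t))/(k₂−k₁).
e^(−k₁t) = e^(−0.0508×26.9) = e^(−1.367) = 0.2550; e^(−k₂t) = e^(−1.582) = 0.2056.
C_P = 0.0508×1.66/(0.0588−0.0508) × (0.2550−0.2056) = 10.54×0.04937 = 0.5204 mol/dm³.

0.520 mol/dm³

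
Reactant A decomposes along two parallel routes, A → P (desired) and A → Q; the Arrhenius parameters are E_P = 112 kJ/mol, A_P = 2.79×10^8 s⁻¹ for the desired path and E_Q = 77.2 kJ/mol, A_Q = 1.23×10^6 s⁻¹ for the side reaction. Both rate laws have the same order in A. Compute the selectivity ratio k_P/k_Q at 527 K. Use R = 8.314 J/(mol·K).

Since both paths have the same order in A, the concentration cancels and S_{P/Q} = k_P/k_Q = (A_P/A_Q)·exp[(E_Q−E_P)/(RT)].
(E_Q−E_P)/(RT) = (77.2−112)×10³/(8.314×527) = -34800/4381 = -7.943.
k_P/k_Q = (2.79×10^8/1.23×10^6)·exp(-7.943) = 226.8 × 3.553×10^-4 = 0.0806.
Since E_P > E_Q, raising the temperature improves selectivity toward P.

0.0806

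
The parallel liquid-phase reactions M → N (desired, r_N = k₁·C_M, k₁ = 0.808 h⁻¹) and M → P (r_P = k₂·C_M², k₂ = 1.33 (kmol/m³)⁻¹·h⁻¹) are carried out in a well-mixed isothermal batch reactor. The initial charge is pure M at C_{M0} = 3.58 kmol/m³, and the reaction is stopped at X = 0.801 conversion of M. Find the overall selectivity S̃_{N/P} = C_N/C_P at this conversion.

0.324

C_M = C_{M0}(1−X) = 0.7124 kmol/m³.
Along a PFR/batch, dC_N/dC_M = −r_N/(r_N+r_P) = −k₁/(k₁+k₂·C_M).
Integrating from C_{M0} to C_M: C_N = (0.808/1.33)·ln[(0.808+1.33·3.58)/(0.808+1.33·0.712)] = 0.6075·ln(5.569/1.756) = 0.7014 kmol/m³.
C_P = (C_{M0}−C_M)−C_N = 2.166 kmol/m³; S̃_{N/P} = 0.7014/2.166 = 0.324.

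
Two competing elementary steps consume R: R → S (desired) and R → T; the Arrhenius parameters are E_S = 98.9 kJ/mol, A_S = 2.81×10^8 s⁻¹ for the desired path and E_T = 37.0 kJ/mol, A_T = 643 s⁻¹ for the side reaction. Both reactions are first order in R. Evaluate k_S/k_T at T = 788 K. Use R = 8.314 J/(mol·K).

Since both paths have the same order in R, the concentration cancels and S_{S/T} = k_S/k_T = (A_S/A_T)·exp[(E_T−E_S)/(RT)].
(E_T−E_S)/(RT) = (37.0−98.9)×10³/(8.314×788) = -61900/6551 = -9.448.
k_S/k_T = (2.81×10^8/643)·exp(-9.448) = 4.370×10^5 × 7.882×10^-5 = 34.4.
Since E_S > E_T, raising the temperature improves selectivity toward S.

34.4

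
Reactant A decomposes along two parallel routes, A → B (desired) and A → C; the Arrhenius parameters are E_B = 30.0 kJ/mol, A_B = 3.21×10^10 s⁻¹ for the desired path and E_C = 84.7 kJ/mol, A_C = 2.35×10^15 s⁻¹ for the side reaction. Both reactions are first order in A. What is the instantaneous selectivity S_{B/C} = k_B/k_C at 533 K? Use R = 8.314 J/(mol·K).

3.14

Since both paths have the same order in A, the concentration cancels and S_{B/C} = k_B/k_C = (A_B/A_C)·exp[(E_C−E_B)/(RT)].
(E_C−E_B)/(RT) = (84.7−30.0)×10³/(8.314×533) = 54700/4431 = 12.34.
k_B/k_C = (3.21×10^10/2.35×10^15)·exp(12.34) = 1.366×10^-5 × 2.295×10^5 = 3.14.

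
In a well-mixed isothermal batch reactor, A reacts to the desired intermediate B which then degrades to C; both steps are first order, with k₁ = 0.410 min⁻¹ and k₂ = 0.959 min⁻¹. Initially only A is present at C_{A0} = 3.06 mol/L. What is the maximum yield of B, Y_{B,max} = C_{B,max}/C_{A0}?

Evaluating C_B at t_opt = ln(k₂/k₁)/(k₂−k₁) gives C_{B,max}/C_{A0} = (k₁/k₂)^[k₂/(k₂−k₁)].
= (0.410/0.959)^(0.959/(0.959−0.410)) = (0.4275)^(1.747) = 0.2267.

0.227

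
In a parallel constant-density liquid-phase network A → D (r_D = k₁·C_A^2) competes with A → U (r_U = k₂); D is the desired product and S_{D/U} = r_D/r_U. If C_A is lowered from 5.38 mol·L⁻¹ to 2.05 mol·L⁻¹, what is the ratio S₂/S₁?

0.145

S_{D/U} = (k₁/k₂)·C_A^2, so S₂/S₁ = (C_{A,2}/C_{A,1})^2.
= (2.05/5.38)^2 = (0.3810)^2 = 0.145.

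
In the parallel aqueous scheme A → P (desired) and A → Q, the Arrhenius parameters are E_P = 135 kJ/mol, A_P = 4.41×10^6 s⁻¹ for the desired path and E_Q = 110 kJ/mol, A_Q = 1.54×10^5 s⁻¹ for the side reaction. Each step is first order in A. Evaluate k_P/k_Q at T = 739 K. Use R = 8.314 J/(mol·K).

k_P/k_Q = (A_P/A_Q)·exp[−(E_P−E_Q)/(RT)] = (A_P/A_Q)·exp[(E_Q−E_P)/(RT)].
(E_Q−E_P)/(RT) = (110−135)×10³/(8.314×739) = -25000/6144 = -4.069.
k_P/k_Q = (4.41×10^6/1.54×10^5)·exp(-4.069) = 28.64 × 0.01709 = 0.490.
Since E_P > E_Q, raising the temperature improves selectivity toward P.

0.490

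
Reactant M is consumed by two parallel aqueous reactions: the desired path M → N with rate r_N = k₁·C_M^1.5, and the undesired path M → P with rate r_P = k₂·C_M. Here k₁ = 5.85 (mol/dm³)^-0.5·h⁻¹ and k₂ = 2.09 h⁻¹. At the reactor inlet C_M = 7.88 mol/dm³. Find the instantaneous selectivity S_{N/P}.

7.86

S_{N/P} = r_N/r_P = (k₁·C_M^1.5)/(k₂·C_M) = (k₁/k₂)·C_M^0.5.
= (5.85×7.880^1.5) / (2.09×7.880) = 129.4/16.47 = 7.86.
Since the desired path is higher order in M, keeping C_M high (PFR or concentrated feed) favours N.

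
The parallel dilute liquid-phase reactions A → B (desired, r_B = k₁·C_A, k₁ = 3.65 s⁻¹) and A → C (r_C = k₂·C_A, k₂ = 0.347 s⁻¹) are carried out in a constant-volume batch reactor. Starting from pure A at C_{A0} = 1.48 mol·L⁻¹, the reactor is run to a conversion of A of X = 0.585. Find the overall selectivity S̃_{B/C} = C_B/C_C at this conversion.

C_A = C_{A0}(1−X) = 0.6142 mol·L⁻¹.
Both paths are first order in A, so the instantaneous fraction to B is constant: dC_B/d(−C_A) = k₁/(k₁+k₂) = 0.9132.
C_B = 0.9132·(C_{A0}−C_A) = 0.9132×0.8658 = 0.791 mol·L⁻¹.
C_C = (C_{A0}−C_A)−C_B = 0.07516 mol·L⁻¹; S̃_{B/C} = 0.7906/0.07516 = 10.5.

10.5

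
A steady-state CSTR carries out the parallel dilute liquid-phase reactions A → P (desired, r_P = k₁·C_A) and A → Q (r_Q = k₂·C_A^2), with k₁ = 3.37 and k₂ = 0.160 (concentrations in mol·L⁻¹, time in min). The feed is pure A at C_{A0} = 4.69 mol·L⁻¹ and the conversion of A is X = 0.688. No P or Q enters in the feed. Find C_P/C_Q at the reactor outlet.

14.4

Exit C_A = C_{A0}(1−X) = 4.69×0.312 = 1.463 mol·L⁻¹.
A CSTR operates uniformly at the exit composition, giving r_P = 4.931 and r_Q = 0.3426 (each k·C_A^n at C_A = 1.463).
Overall selectivity = C_P/C_Q = r_Pτ/(r_Qτ) = r_P/r_Q = 14.4.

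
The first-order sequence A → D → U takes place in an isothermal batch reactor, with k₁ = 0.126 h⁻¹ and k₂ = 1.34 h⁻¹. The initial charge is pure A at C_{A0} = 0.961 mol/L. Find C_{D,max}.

0.0707 mol/L

For a first-order series the maximum intermediate yield is C_{D,max}/C_{A0} = (k₁/k₂)^[k₂/(k₂−k₁)].
= (0.126/1.34)^(1.34/(1.34−0.126)) = (0.09403)^(1.104) = 0.07357.
C_{D,max} = 0.07357×0.961 = 0.0707 mol/L.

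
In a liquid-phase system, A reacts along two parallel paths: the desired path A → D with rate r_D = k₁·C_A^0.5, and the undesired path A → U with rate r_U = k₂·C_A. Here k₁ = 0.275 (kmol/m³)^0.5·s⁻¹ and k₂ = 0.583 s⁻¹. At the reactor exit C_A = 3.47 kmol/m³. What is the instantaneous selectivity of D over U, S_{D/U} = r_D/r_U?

S_{D/U} = r_D/r_U = (k₁·C_A^0.5)/(k₂·C_A) = (k₁/k₂)·C_A^-0.5.
= (0.275×3.470^0.5) / (0.583×3.470) = 0.5123/2.023 = 0.253.
The undesired path is higher order in A, so low C_A (CSTR or dilute feed) favours D.

0.253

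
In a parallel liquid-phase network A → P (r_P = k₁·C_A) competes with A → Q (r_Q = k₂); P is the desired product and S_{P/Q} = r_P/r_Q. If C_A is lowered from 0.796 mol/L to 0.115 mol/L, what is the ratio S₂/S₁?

S_{P/Q} = (k₁/k₂)·C_A, so S₂/S₁ = (C_{A,2}/C_{A,1}).
= 0.115/0.796 = 0.144.

0.144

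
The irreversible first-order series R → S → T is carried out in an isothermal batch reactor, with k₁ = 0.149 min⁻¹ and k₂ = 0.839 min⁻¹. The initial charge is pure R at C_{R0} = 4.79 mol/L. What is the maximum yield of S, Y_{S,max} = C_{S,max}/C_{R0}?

0.122

Evaluating C_S at t_opt = ln(k₂/k₁)/(k₂−k₁) gives C_{S,max}/C_{R0} = (k₁/k₂)^[k₂/(k₂−k₁)].
= (0.149/0.839)^(0.839/(0.839−0.149)) = (0.1776)^(1.216) = 0.1223.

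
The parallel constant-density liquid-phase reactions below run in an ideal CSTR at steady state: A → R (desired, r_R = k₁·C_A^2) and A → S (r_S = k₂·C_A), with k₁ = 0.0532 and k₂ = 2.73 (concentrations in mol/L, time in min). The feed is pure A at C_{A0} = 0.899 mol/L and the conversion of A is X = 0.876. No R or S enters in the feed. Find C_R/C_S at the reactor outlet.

0.00217

Exit C_A = C_{A0}(1−X) = 0.899×0.124 = 0.1115 mol/L.
Rates in a CSTR are evaluated at the outlet concentration: r_R = 0.0532×0.1115^2 = 6.611×10^-4, r_S = 2.73×0.1115 = 0.3043.
Overall selectivity = C_R/C_S = r_Rτ/(r_Sτ) = r_R/r_S = 0.00217.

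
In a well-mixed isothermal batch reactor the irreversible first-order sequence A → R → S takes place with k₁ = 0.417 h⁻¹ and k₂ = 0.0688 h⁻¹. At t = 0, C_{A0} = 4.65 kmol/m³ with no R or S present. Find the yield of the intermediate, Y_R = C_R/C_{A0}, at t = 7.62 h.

For first-order series with pure A initially, C_R(t) = k₁C_{A0}/(k₂−k₁)·(e^(−k₁t) − e^(−k₂t)).
e^(−k₁t) = e^(−0.417×7.62) = e^(−3.178) = 0.04169; e^(−k₂t) = e^(−0.5243) = 0.5920.
C_R = 0.417×4.65/(0.0688−0.417) × (0.04169−0.5920) = (-5.569)×(-0.5503) = 3.065 kmol/m³.
Y_R = C_R/C_{A0} = 3.065/4.65 = 0.659.

0.659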